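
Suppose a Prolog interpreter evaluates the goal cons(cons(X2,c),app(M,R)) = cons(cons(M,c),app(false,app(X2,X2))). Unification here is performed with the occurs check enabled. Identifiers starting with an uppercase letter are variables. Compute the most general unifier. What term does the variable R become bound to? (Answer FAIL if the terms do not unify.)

Decompose cons/2: cons(X2,c) = cons(M,c),  app(M,R) = app(false,app(X2,X2)).
Decompose cons/2: X2 = M,  c = c.
Bind X2 := M; substituting into the one remaining equation that mentions X2 gives: app(M,R) = app(false,app(M,M)).
Delete trivial equation c = c.
Decompose app/2: M = false,  R = app(M,M).
Bind M := false; substituting into the remaining equation gives: R = app(false,false). Substituting into the earlier binding gives X2 := false.
Bind R := app(false,false).
MGU = { X2 -> false, M -> false, R -> app(false,false) }, so R -> app(false,false).

app(false,false)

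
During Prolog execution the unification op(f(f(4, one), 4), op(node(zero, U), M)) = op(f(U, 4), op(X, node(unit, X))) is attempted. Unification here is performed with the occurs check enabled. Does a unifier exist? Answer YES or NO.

Decompose op/2: f(f(4, one), 4) = f(U, 4),  op(node(zero, U), M) = op(X, node(unit, X)).
Decompose f/2: f(4, one) = U,  4 = 4.
Bind U := f(4, one); substituting into the one remaining equation that mentions U gives: op(node(zero, f(4, one)), M) = op(X, node(unit, X)).
Delete trivial equation 4 = 4.
Decompose op/2: node(zero, f(4, one)) = X,  M = node(unit, X).
Bind X := node(zero, f(4, one)); substituting into the remaining equation gives: M = node(unit, node(zero, f(4, one))).
Bind M := node(unit, node(zero, f(4, one))).
No equations remain and no clash or occurs-check failure arose, so a unifier exists.

YES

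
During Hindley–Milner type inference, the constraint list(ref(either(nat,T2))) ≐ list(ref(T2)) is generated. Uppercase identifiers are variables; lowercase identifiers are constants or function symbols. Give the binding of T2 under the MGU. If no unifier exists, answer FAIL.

FAIL

Decompose list/1: ref(either(nat,T2)) ≐ ref(T2).
Decompose ref/1: either(nat,T2) ≐ T2.
Occurs check fails: T2 occurs in either(nat,T2); the equation T2 ≐ either(nat,T2) has no finite solution.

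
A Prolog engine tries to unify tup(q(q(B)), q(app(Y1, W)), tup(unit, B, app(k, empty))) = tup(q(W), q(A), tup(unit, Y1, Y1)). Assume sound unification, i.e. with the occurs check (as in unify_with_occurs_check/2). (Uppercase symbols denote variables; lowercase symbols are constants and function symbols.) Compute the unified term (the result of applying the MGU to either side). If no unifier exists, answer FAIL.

Decompose tup/3: q(q(B)) = q(W),  q(app(Y1, W)) = q(A),  tup(unit, B, app(k, empty)) = tup(unit, Y1, Y1).
Decompose q/1: q(B) = W.
Bind W := q(B); substituting into the one remaining equation that mentions W gives: q(app(Y1, q(B))) = q(A).
Decompose q/1: app(Y1, q(B)) = A.
Bind A := app(Y1, q(B)); no other remaining equation mentions A.
Decompose tup/3: unit = unit,  B = Y1,  app(k, empty) = Y1.
Delete trivial equation unit = unit.
Bind B := Y1; no other remaining equation mentions B. Substituting into the earlier bindings gives W := q(Y1), A := app(Y1, q(Y1)).
Bind Y1 := app(k, empty). Substituting into the earlier bindings gives W := q(app(k, empty)), A := app(app(k, empty), q(app(k, empty))), B := app(k, empty).
Applying the MGU to either side gives tup(q(q(app(k, empty))), q(app(app(k, empty), q(app(k, empty)))), tup(unit, app(k, empty), app(k, empty))).

tup(q(q(app(k, empty))), q(app(app(k, empty), q(app(k, empty)))), tup(unit, app(k, empty), app(k, empty)))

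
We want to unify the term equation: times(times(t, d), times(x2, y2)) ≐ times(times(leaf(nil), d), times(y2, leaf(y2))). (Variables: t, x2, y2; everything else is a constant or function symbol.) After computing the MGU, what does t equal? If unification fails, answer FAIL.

FAIL

Decompose times/2: times(t, d) ≐ times(leaf(nil), d),  times(x2, y2) ≐ times(y2, leaf(y2)).
Decompose times/2: t ≐ leaf(nil),  d ≐ d.
Bind t := leaf(nil); no other remaining equation mentions t.
Delete trivial equation d ≐ d.
Decompose times/2: x2 ≐ y2,  y2 ≐ leaf(y2).
Bind x2 := y2; no other remaining equation mentions x2.
Occurs check fails: y2 occurs in leaf(y2); the equation y2 ≐ leaf(y2) has no finite solution.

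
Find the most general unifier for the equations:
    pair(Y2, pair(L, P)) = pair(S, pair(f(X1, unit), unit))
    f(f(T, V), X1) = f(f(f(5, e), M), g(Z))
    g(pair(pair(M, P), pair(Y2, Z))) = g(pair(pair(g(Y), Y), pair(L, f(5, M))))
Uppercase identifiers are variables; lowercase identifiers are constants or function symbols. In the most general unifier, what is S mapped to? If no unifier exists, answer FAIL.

f(g(f(5, g(unit))), unit)

Decompose pair/2: Y2 = S,  pair(L, P) = pair(f(X1, unit), unit).
Bind Y2 := S; substituting into the one remaining equation that mentions Y2 gives: g(pair(pair(M, P), pair(S, Z))) = g(pair(pair(g(Y), Y), pair(L, f(5, M)))).
Decompose pair/2: L = f(X1, unit),  P = unit.
Bind L := f(X1, unit); substituting into the one remaining equation that mentions L gives: g(pair(pair(M, P), pair(S, Z))) = g(pair(pair(g(Y), Y), pair(f(X1, unit), f(5, M)))).
Bind P := unit; substituting into the one remaining equation that mentions P gives: g(pair(pair(M, unit), pair(S, Z))) = g(pair(pair(g(Y), Y), pair(f(X1, unit), f(5, M)))).
Decompose f/2: f(T, V) = f(f(5, e), M),  X1 = g(Z).
Decompose f/2: T = f(5, e),  V = M.
Bind T := f(5, e); no other remaining equation mentions T.
Bind V := M; no other remaining equation mentions V.
Bind X1 := g(Z); substituting into the remaining equation gives: g(pair(pair(M, unit), pair(S, Z))) = g(pair(pair(g(Y), Y), pair(f(g(Z), unit), f(5, M)))). Substituting into the earlier binding gives L := f(g(Z), unit).
Decompose g/1: pair(pair(M, unit), pair(S, Z)) = pair(pair(g(Y), Y), pair(f(g(Z), unit), f(5, M))).
Decompose pair/2: pair(M, unit) = pair(g(Y), Y),  pair(S, Z) = pair(f(g(Z), unit), f(5, M)).
Decompose pair/2: M = g(Y),  unit = Y.
Bind M := g(Y); substituting into the one remaining equation that mentions M gives: pair(S, Z) = pair(f(g(Z), unit), f(5, g(Y))). Substituting into the earlier binding gives V := g(Y).
Bind Y := unit; substituting into the remaining equation gives: pair(S, Z) = pair(f(g(Z), unit), f(5, g(unit))). Substituting into the earlier bindings gives V := g(unit), M := g(unit).
Decompose pair/2: S = f(g(Z), unit),  Z = f(5, g(unit)).
Bind S := f(g(Z), unit); no other remaining equation mentions S. Substituting into the earlier binding gives Y2 := f(g(Z), unit).
Bind Z := f(5, g(unit)). Substituting into the earlier bindings gives Y2 := f(g(f(5, g(unit))), unit), L := f(g(f(5, g(unit))), unit), X1 := g(f(5, g(unit))), S := f(g(f(5, g(unit))), unit).
MGU = { Y2 := f(g(f(5, g(unit))), unit), L := f(g(f(5, g(unit))), unit), P := unit, T := f(5, e), V := g(unit), X1 := g(f(5, g(unit))), M := g(unit), Y := unit, S := f(g(f(5, g(unit))), unit), Z := f(5, g(unit)) }, so S := f(g(f(5, g(unit))), unit).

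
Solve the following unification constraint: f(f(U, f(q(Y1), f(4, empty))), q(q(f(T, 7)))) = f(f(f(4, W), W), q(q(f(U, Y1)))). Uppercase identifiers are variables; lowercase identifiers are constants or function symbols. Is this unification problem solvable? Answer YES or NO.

Decompose f/2: f(U, f(q(Y1), f(4, empty))) = f(f(4, W), W),  q(q(f(T, 7))) = q(q(f(U, Y1))).
Decompose f/2: U = f(4, W),  f(q(Y1), f(4, empty)) = W.
Bind U := f(4, W); substituting into the one remaining equation that mentions U gives: q(q(f(T, 7))) = q(q(f(f(4, W), Y1))).
Bind W := f(q(Y1), f(4, empty)); substituting into the remaining equation gives: q(q(f(T, 7))) = q(q(f(f(4, f(q(Y1), f(4, empty))), Y1))). Substituting into the earlier binding gives U := f(4, f(q(Y1), f(4, empty))).
Decompose q/1: q(f(T, 7)) = q(f(f(4, f(q(Y1), f(4, empty))), Y1)).
Decompose q/1: f(T, 7) = f(f(4, f(q(Y1), f(4, empty))), Y1).
Decompose f/2: T = f(4, f(q(Y1), f(4, empty))),  7 = Y1.
Bind T := f(4, f(q(Y1), f(4, empty))); no other remaining equation mentions T.
Bind Y1 := 7. Substituting into the earlier bindings gives U := f(4, f(q(7), f(4, empty))), W := f(q(7), f(4, empty)), T := f(4, f(q(7), f(4, empty))).
No equations remain and no clash or occurs-check failure arose, so a unifier exists.

YES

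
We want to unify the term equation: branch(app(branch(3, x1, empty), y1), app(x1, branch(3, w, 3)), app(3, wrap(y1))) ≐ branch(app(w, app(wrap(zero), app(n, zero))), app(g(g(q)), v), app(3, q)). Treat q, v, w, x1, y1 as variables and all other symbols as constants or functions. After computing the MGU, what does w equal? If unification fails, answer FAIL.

branch(3, g(g(wrap(app(wrap(zero), app(n, zero))))), empty)

Decompose branch/3: app(branch(3, x1, empty), y1) ≐ app(w, app(wrap(zero), app(n, zero))),  app(x1, branch(3, w, 3)) ≐ app(g(g(q)), v),  app(3, wrap(y1)) ≐ app(3, q).
Decompose app/2: branch(3, x1, empty) ≐ w,  y1 ≐ app(wrap(zero), app(n, zero)).
Bind w := branch(3, x1, empty); substituting into the one remaining equation that mentions w gives: app(x1, branch(3, branch(3, x1, empty), 3)) ≐ app(g(g(q)), v).
Bind y1 := app(wrap(zero), app(n, zero)); substituting into the one remaining equation that mentions y1 gives: app(3, wrap(app(wrap(zero), app(n, zero)))) ≐ app(3, q).
Decompose app/2: x1 ≐ g(g(q)),  branch(3, branch(3, x1, empty), 3) ≐ v.
Bind x1 := g(g(q)); substituting into the one remaining equation that mentions x1 gives: branch(3, branch(3, g(g(q)), empty), 3) ≐ v. Substituting into the earlier binding gives w := branch(3, g(g(q)), empty).
Bind v := branch(3, branch(3, g(g(q)), empty), 3); no other remaining equation mentions v.
Decompose app/2: 3 ≐ 3,  wrap(app(wrap(zero), app(n, zero))) ≐ q.
Delete trivial equation 3 ≐ 3.
Bind q := wrap(app(wrap(zero), app(n, zero))). Substituting into the earlier bindings gives w := branch(3, g(g(wrap(app(wrap(zero), app(n, zero))))), empty), x1 := g(g(wrap(app(wrap(zero), app(n, zero))))), v := branch(3, branch(3, g(g(wrap(app(wrap(zero), app(n, zero))))), empty), 3).
MGU = { w -> branch(3, g(g(wrap(app(wrap(zero), app(n, zero))))), empty), y1 -> app(wrap(zero), app(n, zero)), x1 -> g(g(wrap(app(wrap(zero), app(n, zero))))), v -> branch(3, branch(3, g(g(wrap(app(wrap(zero), app(n, zero))))), empty), 3), q -> wrap(app(wrap(zero), app(n, zero))) }, so w -> branch(3, g(g(wrap(app(wrap(zero), app(n, zero))))), empty).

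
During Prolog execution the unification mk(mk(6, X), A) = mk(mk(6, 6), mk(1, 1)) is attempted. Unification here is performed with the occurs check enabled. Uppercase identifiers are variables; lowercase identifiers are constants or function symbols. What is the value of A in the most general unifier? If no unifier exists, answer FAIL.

mk(1, 1)

Decompose mk/2: mk(6, X) = mk(6, 6),  A = mk(1, 1).
Decompose mk/2: 6 = 6,  X = 6.
Delete trivial equation 6 = 6.
Bind X := 6; no other remaining equation mentions X.
Bind A := mk(1, 1).
MGU = { X ↦ 6, A ↦ mk(1, 1) }, so A ↦ mk(1, 1).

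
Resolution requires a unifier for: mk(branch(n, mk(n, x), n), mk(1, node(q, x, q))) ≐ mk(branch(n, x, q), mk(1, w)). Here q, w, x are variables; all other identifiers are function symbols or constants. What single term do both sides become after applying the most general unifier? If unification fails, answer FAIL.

Decompose mk/2: branch(n, mk(n, x), n) ≐ branch(n, x, q),  mk(1, node(q, x, q)) ≐ mk(1, w).
Decompose branch/3: n ≐ n,  mk(n, x) ≐ x,  n ≐ q.
Delete trivial equation n ≐ n.
Occurs check fails: x occurs in mk(n, x); the equation x ≐ mk(n, x) has no finite solution.

FAIL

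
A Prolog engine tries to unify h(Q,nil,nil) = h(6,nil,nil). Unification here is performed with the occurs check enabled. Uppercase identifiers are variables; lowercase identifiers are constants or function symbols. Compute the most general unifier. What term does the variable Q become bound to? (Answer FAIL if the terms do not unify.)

Decompose h/3: Q = 6,  nil = nil,  nil = nil.
Bind Q := 6; no other remaining equation mentions Q.
Delete trivial equation nil = nil.
Delete trivial equation nil = nil.
MGU = { Q = 6 }, so Q = 6.

6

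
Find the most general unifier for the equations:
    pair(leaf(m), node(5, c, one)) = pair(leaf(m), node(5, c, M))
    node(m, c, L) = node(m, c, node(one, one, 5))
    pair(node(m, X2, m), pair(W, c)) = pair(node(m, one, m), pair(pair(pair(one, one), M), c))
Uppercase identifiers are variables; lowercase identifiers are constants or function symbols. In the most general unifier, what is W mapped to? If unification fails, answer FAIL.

Decompose pair/2: leaf(m) = leaf(m),  node(5, c, one) = node(5, c, M).
Delete trivial equation leaf(m) = leaf(m).
Decompose node/3: 5 = 5,  c = c,  one = M.
Delete trivial equation 5 = 5.
Delete trivial equation c = c.
Bind M := one; substituting into the one remaining equation that mentions M gives: pair(node(m, X2, m), pair(W, c)) = pair(node(m, one, m), pair(pair(pair(one, one), one), c)).
Decompose node/3: m = m,  c = c,  L = node(one, one, 5).
Delete trivial equation m = m.
Delete trivial equation c = c.
Bind L := node(one, one, 5); no other remaining equation mentions L.
Decompose pair/2: node(m, X2, m) = node(m, one, m),  pair(W, c) = pair(pair(pair(one, one), one), c).
Decompose node/3: m = m,  X2 = one,  m = m.
Delete trivial equation m = m.
Bind X2 := one; no other remaining equation mentions X2.
Delete trivial equation m = m.
Decompose pair/2: W = pair(pair(one, one), one),  c = c.
Bind W := pair(pair(one, one), one); no other remaining equation mentions W.
Delete trivial equation c = c.
MGU = { M ↦ one, L ↦ node(one, one, 5), X2 ↦ one, W ↦ pair(pair(one, one), one) }, so W ↦ pair(pair(one, one), one).

pair(pair(one, one), one)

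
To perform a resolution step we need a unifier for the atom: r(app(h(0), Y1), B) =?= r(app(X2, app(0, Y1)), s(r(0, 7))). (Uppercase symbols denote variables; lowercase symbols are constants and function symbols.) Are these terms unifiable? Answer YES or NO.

NO

Decompose r/2: app(h(0), Y1) =?= app(X2, app(0, Y1)),  B =?= s(r(0, 7)).
Decompose app/2: h(0) =?= X2,  Y1 =?= app(0, Y1).
Bind X2 := h(0); no other remaining equation mentions X2.
Occurs check fails: Y1 occurs in app(0, Y1); the equation Y1 =?= app(0, Y1) has no finite solution.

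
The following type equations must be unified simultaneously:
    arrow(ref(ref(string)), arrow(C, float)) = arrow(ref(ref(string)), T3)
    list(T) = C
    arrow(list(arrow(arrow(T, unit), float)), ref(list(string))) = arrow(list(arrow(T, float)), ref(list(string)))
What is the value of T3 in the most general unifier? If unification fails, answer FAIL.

FAIL

Decompose arrow/2: ref(ref(string)) = ref(ref(string)),  arrow(C, float) = T3.
Delete trivial equation ref(ref(string)) = ref(ref(string)).
Bind T3 := arrow(C, float); no other remaining equation mentions T3.
Bind C := list(T); no other remaining equation mentions C. Substituting into the earlier binding gives T3 := arrow(list(T), float).
Decompose arrow/2: list(arrow(arrow(T, unit), float)) = list(arrow(T, float)),  ref(list(string)) = ref(list(string)).
Decompose list/1: arrow(arrow(T, unit), float) = arrow(T, float).
Decompose arrow/2: arrow(T, unit) = T,  float = float.
Occurs check fails: T occurs in arrow(T, unit); the equation T = arrow(T, unit) has no finite solution.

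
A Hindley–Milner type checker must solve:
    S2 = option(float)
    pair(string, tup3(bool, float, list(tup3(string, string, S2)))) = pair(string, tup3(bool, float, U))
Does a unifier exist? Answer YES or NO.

YES

Bind S2 := option(float); substituting into the remaining equation gives: pair(string, tup3(bool, float, list(tup3(string, string, option(float))))) = pair(string, tup3(bool, float, U)).
Decompose pair/2: string = string,  tup3(bool, float, list(tup3(string, string, option(float)))) = tup3(bool, float, U).
Delete trivial equation string = string.
Decompose tup3/3: bool = bool,  float = float,  list(tup3(string, string, option(float))) = U.
Delete trivial equation bool = bool.
Delete trivial equation float = float.
Bind U := list(tup3(string, string, option(float))).
No equations remain and no clash or occurs-check failure arose, so a unifier exists.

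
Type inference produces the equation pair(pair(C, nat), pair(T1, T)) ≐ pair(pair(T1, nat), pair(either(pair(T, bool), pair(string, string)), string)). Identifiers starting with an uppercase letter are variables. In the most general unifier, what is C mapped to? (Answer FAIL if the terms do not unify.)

Decompose pair/2: pair(C, nat) ≐ pair(T1, nat),  pair(T1, T) ≐ pair(either(pair(T, bool), pair(string, string)), string).
Decompose pair/2: C ≐ T1,  nat ≐ nat.
Bind C := T1; no other remaining equation mentions C.
Delete trivial equation nat ≐ nat.
Decompose pair/2: T1 ≐ either(pair(T, bool), pair(string, string)),  T ≐ string.
Bind T1 := either(pair(T, bool), pair(string, string)); no other remaining equation mentions T1. Substituting into the earlier binding gives C := either(pair(T, bool), pair(string, string)).
Bind T := string. Substituting into the earlier bindings gives C := either(pair(string, bool), pair(string, string)), T1 := either(pair(string, bool), pair(string, string)).
MGU = { C -> either(pair(string, bool), pair(string, string)), T1 -> either(pair(string, bool), pair(string, string)), T -> string }, so C -> either(pair(string, bool), pair(string, string)).

either(pair(string, bool), pair(string, string))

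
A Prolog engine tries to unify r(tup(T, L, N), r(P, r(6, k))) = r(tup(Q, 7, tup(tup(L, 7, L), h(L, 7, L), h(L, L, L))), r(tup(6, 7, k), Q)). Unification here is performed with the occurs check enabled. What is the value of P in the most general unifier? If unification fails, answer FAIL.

Decompose r/2: tup(T, L, N) = tup(Q, 7, tup(tup(L, 7, L), h(L, 7, L), h(L, L, L))),  r(P, r(6, k)) = r(tup(6, 7, k), Q).
Decompose tup/3: T = Q,  L = 7,  N = tup(tup(L, 7, L), h(L, 7, L), h(L, L, L)).
Bind T := Q; no other remaining equation mentions T.
Bind L := 7; substituting into the one remaining equation that mentions L gives: N = tup(tup(7, 7, 7), h(7, 7, 7), h(7, 7, 7)).
Bind N := tup(tup(7, 7, 7), h(7, 7, 7), h(7, 7, 7)); no other remaining equation mentions N.
Decompose r/2: P = tup(6, 7, k),  r(6, k) = Q.
Bind P := tup(6, 7, k); no other remaining equation mentions P.
Bind Q := r(6, k). Substituting into the earlier binding gives T := r(6, k).
MGU = { T ↦ r(6, k), L ↦ 7, N ↦ tup(tup(7, 7, 7), h(7, 7, 7), h(7, 7, 7)), P ↦ tup(6, 7, k), Q ↦ r(6, k) }, so P ↦ tup(6, 7, k).

tup(6, 7, k)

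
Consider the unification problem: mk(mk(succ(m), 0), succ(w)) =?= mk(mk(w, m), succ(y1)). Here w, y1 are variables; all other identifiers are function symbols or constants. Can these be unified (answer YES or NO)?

Decompose mk/2: mk(succ(m), 0) =?= mk(w, m),  succ(w) =?= succ(y1).
Decompose mk/2: succ(m) =?= w,  0 =?= m.
Bind w := succ(m); substituting into the one remaining equation that mentions w gives: succ(succ(m)) =?= succ(y1).
Clash: constants 0 and m differ; no unifier exists.

NO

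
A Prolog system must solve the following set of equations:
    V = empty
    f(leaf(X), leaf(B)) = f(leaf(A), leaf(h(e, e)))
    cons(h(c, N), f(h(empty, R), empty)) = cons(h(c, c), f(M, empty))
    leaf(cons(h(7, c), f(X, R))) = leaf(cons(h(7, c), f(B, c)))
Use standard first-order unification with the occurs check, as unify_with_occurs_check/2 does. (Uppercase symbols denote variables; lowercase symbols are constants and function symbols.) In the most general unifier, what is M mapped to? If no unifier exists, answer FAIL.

Bind V := empty; no other remaining equation mentions V.
Decompose f/2: leaf(X) = leaf(A),  leaf(B) = leaf(h(e, e)).
Decompose leaf/1: X = A.
Bind X := A; substituting into the one remaining equation that mentions X gives: leaf(cons(h(7, c), f(A, R))) = leaf(cons(h(7, c), f(B, c))).
Decompose leaf/1: B = h(e, e).
Bind B := h(e, e); substituting into the one remaining equation that mentions B gives: leaf(cons(h(7, c), f(A, R))) = leaf(cons(h(7, c), f(h(e, e), c))).
Decompose cons/2: h(c, N) = h(c, c),  f(h(empty, R), empty) = f(M, empty).
Decompose h/2: c = c,  N = c.
Delete trivial equation c = c.
Bind N := c; no other remaining equation mentions N.
Decompose f/2: h(empty, R) = M,  empty = empty.
Bind M := h(empty, R); no other remaining equation mentions M.
Delete trivial equation empty = empty.
Decompose leaf/1: cons(h(7, c), f(A, R)) = cons(h(7, c), f(h(e, e), c)).
Decompose cons/2: h(7, c) = h(7, c),  f(A, R) = f(h(e, e), c).
Delete trivial equation h(7, c) = h(7, c).
Decompose f/2: A = h(e, e),  R = c.
Bind A := h(e, e); no other remaining equation mentions A. Substituting into the earlier binding gives X := h(e, e).
Bind R := c. Substituting into the earlier binding gives M := h(empty, c).
MGU = { V ↦ empty, X ↦ h(e, e), B ↦ h(e, e), N ↦ c, M ↦ h(empty, c), A ↦ h(e, e), R ↦ c }, so M ↦ h(empty, c).

h(empty, c)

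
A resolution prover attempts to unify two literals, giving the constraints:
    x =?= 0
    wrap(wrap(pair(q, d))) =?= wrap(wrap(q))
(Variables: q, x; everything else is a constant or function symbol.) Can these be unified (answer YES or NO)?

NO

Bind x := 0; no other remaining equation mentions x.
Decompose wrap/1: wrap(pair(q, d)) =?= wrap(q).
Decompose wrap/1: pair(q, d) =?= q.
Occurs check fails: q occurs in pair(q, d); the equation q =?= pair(q, d) has no finite solution.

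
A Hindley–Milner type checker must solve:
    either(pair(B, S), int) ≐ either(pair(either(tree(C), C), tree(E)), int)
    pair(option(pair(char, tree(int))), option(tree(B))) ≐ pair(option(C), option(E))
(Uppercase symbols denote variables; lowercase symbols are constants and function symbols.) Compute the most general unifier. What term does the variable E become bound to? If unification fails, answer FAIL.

Decompose either/2: pair(B, S) ≐ pair(either(tree(C), C), tree(E)),  int ≐ int.
Decompose pair/2: B ≐ either(tree(C), C),  S ≐ tree(E).
Bind B := either(tree(C), C); substituting into the one remaining equation that mentions B gives: pair(option(pair(char, tree(int))), option(tree(either(tree(C), C)))) ≐ pair(option(C), option(E)).
Bind S := tree(E); no other remaining equation mentions S.
Delete trivial equation int ≐ int.
Decompose pair/2: option(pair(char, tree(int))) ≐ option(C),  option(tree(either(tree(C), C))) ≐ option(E).
Decompose option/1: pair(char, tree(int)) ≐ C.
Bind C := pair(char, tree(int)); substituting into the remaining equation gives: option(tree(either(tree(pair(char, tree(int))), pair(char, tree(int))))) ≐ option(E). Substituting into the earlier binding gives B := either(tree(pair(char, tree(int))), pair(char, tree(int))).
Decompose option/1: tree(either(tree(pair(char, tree(int))), pair(char, tree(int)))) ≐ E.
Bind E := tree(either(tree(pair(char, tree(int))), pair(char, tree(int)))). Substituting into the earlier binding gives S := tree(tree(either(tree(pair(char, tree(int))), pair(char, tree(int))))).
MGU = { B := either(tree(pair(char, tree(int))), pair(char, tree(int))), S := tree(tree(either(tree(pair(char, tree(int))), pair(char, tree(int))))), C := pair(char, tree(int)), E := tree(either(tree(pair(char, tree(int))), pair(char, tree(int)))) }, so E := tree(either(tree(pair(char, tree(int))), pair(char, tree(int)))).

tree(either(tree(pair(char, tree(int))), pair(char, tree(int))))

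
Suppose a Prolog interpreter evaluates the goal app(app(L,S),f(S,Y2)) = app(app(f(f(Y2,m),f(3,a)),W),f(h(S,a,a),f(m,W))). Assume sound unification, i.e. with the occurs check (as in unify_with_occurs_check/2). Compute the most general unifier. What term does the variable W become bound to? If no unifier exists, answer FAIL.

Decompose app/2: app(L,S) = app(f(f(Y2,m),f(3,a)),W),  f(S,Y2) = f(h(S,a,a),f(m,W)).
Decompose app/2: L = f(f(Y2,m),f(3,a)),  S = W.
Bind L := f(f(Y2,m),f(3,a)); no other remaining equation mentions L.
Bind S := W; substituting into the remaining equation gives: f(W,Y2) = f(h(W,a,a),f(m,W)).
Decompose f/2: W = h(W,a,a),  Y2 = f(m,W).
Occurs check fails: W occurs in h(W,a,a); the equation W = h(W,a,a) has no finite solution.

FAIL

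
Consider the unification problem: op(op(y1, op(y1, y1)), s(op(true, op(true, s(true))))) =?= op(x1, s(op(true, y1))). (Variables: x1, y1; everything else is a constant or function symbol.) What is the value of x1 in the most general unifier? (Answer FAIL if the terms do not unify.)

op(op(true, s(true)), op(op(true, s(true)), op(true, s(true))))

Decompose op/2: op(y1, op(y1, y1)) =?= x1,  s(op(true, op(true, s(true)))) =?= s(op(true, y1)).
Bind x1 := op(y1, op(y1, y1)); no other remaining equation mentions x1.
Decompose s/1: op(true, op(true, s(true))) =?= op(true, y1).
Decompose op/2: true =?= true,  op(true, s(true)) =?= y1.
Delete trivial equation true =?= true.
Bind y1 := op(true, s(true)). Substituting into the earlier binding gives x1 := op(op(true, s(true)), op(op(true, s(true)), op(true, s(true)))).
MGU = { x1 := op(op(true, s(true)), op(op(true, s(true)), op(true, s(true)))), y1 := op(true, s(true)) }, so x1 := op(op(true, s(true)), op(op(true, s(true)), op(true, s(true)))).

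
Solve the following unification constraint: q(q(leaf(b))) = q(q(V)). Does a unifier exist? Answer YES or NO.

Decompose q/1: q(leaf(b)) = q(V).
Decompose q/1: leaf(b) = V.
Bind V := leaf(b).
No equations remain and no clash or occurs-check failure arose, so a unifier exists.

YES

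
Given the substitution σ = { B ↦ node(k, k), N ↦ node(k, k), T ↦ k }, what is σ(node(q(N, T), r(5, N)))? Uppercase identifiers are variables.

Replace each occurrence of N with node(k, k).
Replace each occurrence of T with k.
Result: node(q(node(k, k), k), r(5, node(k, k))).

node(q(node(k, k), k), r(5, node(k, k)))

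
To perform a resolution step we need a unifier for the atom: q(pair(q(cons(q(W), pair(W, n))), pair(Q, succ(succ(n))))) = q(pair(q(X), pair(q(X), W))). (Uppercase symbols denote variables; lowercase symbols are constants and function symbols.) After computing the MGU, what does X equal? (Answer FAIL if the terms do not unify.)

cons(q(succ(succ(n))), pair(succ(succ(n)), n))

Decompose q/1: pair(q(cons(q(W), pair(W, n))), pair(Q, succ(succ(n)))) = pair(q(X), pair(q(X), W)).
Decompose pair/2: q(cons(q(W), pair(W, n))) = q(X),  pair(Q, succ(succ(n))) = pair(q(X), W).
Decompose q/1: cons(q(W), pair(W, n)) = X.
Bind X := cons(q(W), pair(W, n)); substituting into the remaining equation gives: pair(Q, succ(succ(n))) = pair(q(cons(q(W), pair(W, n))), W).
Decompose pair/2: Q = q(cons(q(W), pair(W, n))),  succ(succ(n)) = W.
Bind Q := q(cons(q(W), pair(W, n))); no other remaining equation mentions Q.
Bind W := succ(succ(n)). Substituting into the earlier bindings gives X := cons(q(succ(succ(n))), pair(succ(succ(n)), n)), Q := q(cons(q(succ(succ(n))), pair(succ(succ(n)), n))).
MGU = { X := cons(q(succ(succ(n))), pair(succ(succ(n)), n)), Q := q(cons(q(succ(succ(n))), pair(succ(succ(n)), n))), W := succ(succ(n)) }, so X := cons(q(succ(succ(n))), pair(succ(succ(n)), n)).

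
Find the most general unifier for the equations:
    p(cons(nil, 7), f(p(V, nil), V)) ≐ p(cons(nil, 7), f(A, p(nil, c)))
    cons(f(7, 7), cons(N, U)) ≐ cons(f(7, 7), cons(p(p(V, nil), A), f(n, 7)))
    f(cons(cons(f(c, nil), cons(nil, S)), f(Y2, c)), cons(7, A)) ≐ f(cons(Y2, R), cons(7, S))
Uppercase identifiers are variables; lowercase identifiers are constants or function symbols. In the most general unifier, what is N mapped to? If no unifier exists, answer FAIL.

Decompose p/2: cons(nil, 7) ≐ cons(nil, 7),  f(p(V, nil), V) ≐ f(A, p(nil, c)).
Delete trivial equation cons(nil, 7) ≐ cons(nil, 7).
Decompose f/2: p(V, nil) ≐ A,  V ≐ p(nil, c).
Bind A := p(V, nil); substituting into the 2 remaining equations that mention A gives: cons(f(7, 7), cons(N, U)) ≐ cons(f(7, 7), cons(p(p(V, nil), p(V, nil)), f(n, 7))),  f(cons(cons(f(c, nil), cons(nil, S)), f(Y2, c)), cons(7, p(V, nil))) ≐ f(cons(Y2, R), cons(7, S)).
Bind V := p(nil, c); substituting into the remaining equations gives: cons(f(7, 7), cons(N, U)) ≐ cons(f(7, 7), cons(p(p(p(nil, c), nil), p(p(nil, c), nil)), f(n, 7))),  f(cons(cons(f(c, nil), cons(nil, S)), f(Y2, c)), cons(7, p(p(nil, c), nil))) ≐ f(cons(Y2, R), cons(7, S)). Substituting into the earlier binding gives A := p(p(nil, c), nil).
Decompose cons/2: f(7, 7) ≐ f(7, 7),  cons(N, U) ≐ cons(p(p(p(nil, c), nil), p(p(nil, c), nil)), f(n, 7)).
Delete trivial equation f(7, 7) ≐ f(7, 7).
Decompose cons/2: N ≐ p(p(p(nil, c), nil), p(p(nil, c), nil)),  U ≐ f(n, 7).
Bind N := p(p(p(nil, c), nil), p(p(nil, c), nil)); no other remaining equation mentions N.
Bind U := f(n, 7); no other remaining equation mentions U.
Decompose f/2: cons(cons(f(c, nil), cons(nil, S)), f(Y2, c)) ≐ cons(Y2, R),  cons(7, p(p(nil, c), nil)) ≐ cons(7, S).
Decompose cons/2: cons(f(c, nil), cons(nil, S)) ≐ Y2,  f(Y2, c) ≐ R.
Bind Y2 := cons(f(c, nil), cons(nil, S)); substituting into the one remaining equation that mentions Y2 gives: f(cons(f(c, nil), cons(nil, S)), c) ≐ R.
Bind R := f(cons(f(c, nil), cons(nil, S)), c); no other remaining equation mentions R.
Decompose cons/2: 7 ≐ 7,  p(p(nil, c), nil) ≐ S.
Delete trivial equation 7 ≐ 7.
Bind S := p(p(nil, c), nil). Substituting into the earlier bindings gives Y2 := cons(f(c, nil), cons(nil, p(p(nil, c), nil))), R := f(cons(f(c, nil), cons(nil, p(p(nil, c), nil))), c).
MGU = { A -> p(p(nil, c), nil), V -> p(nil, c), N -> p(p(p(nil, c), nil), p(p(nil, c), nil)), U -> f(n, 7), Y2 -> cons(f(c, nil), cons(nil, p(p(nil, c), nil))), R -> f(cons(f(c, nil), cons(nil, p(p(nil, c), nil))), c), S -> p(p(nil, c), nil) }, so N -> p(p(p(nil, c), nil), p(p(nil, c), nil)).

p(p(p(nil, c), nil), p(p(nil, c), nil))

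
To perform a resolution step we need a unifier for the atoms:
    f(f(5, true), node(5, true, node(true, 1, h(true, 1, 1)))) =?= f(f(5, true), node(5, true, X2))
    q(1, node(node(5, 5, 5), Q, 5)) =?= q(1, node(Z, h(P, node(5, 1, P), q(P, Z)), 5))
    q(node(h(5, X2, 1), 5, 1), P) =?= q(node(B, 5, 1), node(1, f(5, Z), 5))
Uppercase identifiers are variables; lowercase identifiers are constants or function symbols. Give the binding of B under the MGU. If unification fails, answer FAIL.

Decompose f/2: f(5, true) =?= f(5, true),  node(5, true, node(true, 1, h(true, 1, 1))) =?= node(5, true, X2).
Delete trivial equation f(5, true) =?= f(5, true).
Decompose node/3: 5 =?= 5,  true =?= true,  node(true, 1, h(true, 1, 1)) =?= X2.
Delete trivial equation 5 =?= 5.
Delete trivial equation true =?= true.
Bind X2 := node(true, 1, h(true, 1, 1)); substituting into the one remaining equation that mentions X2 gives: q(node(h(5, node(true, 1, h(true, 1, 1)), 1), 5, 1), P) =?= q(node(B, 5, 1), node(1, f(5, Z), 5)).
Decompose q/2: 1 =?= 1,  node(node(5, 5, 5), Q, 5) =?= node(Z, h(P, node(5, 1, P), q(P, Z)), 5).
Delete trivial equation 1 =?= 1.
Decompose node/3: node(5, 5, 5) =?= Z,  Q =?= h(P, node(5, 1, P), q(P, Z)),  5 =?= 5.
Bind Z := node(5, 5, 5); substituting into the 2 remaining equations that mention Z gives: Q =?= h(P, node(5, 1, P), q(P, node(5, 5, 5))),  q(node(h(5, node(true, 1, h(true, 1, 1)), 1), 5, 1), P) =?= q(node(B, 5, 1), node(1, f(5, node(5, 5, 5)), 5)).
Bind Q := h(P, node(5, 1, P), q(P, node(5, 5, 5))); no other remaining equation mentions Q.
Delete trivial equation 5 =?= 5.
Decompose q/2: node(h(5, node(true, 1, h(true, 1, 1)), 1), 5, 1) =?= node(B, 5, 1),  P =?= node(1, f(5, node(5, 5, 5)), 5).
Decompose node/3: h(5, node(true, 1, h(true, 1, 1)), 1) =?= B,  5 =?= 5,  1 =?= 1.
Bind B := h(5, node(true, 1, h(true, 1, 1)), 1); no other remaining equation mentions B.
Delete trivial equation 5 =?= 5.
Delete trivial equation 1 =?= 1.
Bind P := node(1, f(5, node(5, 5, 5)), 5). Substituting into the earlier binding gives Q := h(node(1, f(5, node(5, 5, 5)), 5), node(5, 1, node(1, f(5, node(5, 5, 5)), 5)), q(node(1, f(5, node(5, 5, 5)), 5), node(5, 5, 5))).
MGU = { X2 -> node(true, 1, h(true, 1, 1)), Z -> node(5, 5, 5), Q -> h(node(1, f(5, node(5, 5, 5)), 5), node(5, 1, node(1, f(5, node(5, 5, 5)), 5)), q(node(1, f(5, node(5, 5, 5)), 5), node(5, 5, 5))), B -> h(5, node(true, 1, h(true, 1, 1)), 1), P -> node(1, f(5, node(5, 5, 5)), 5) }, so B -> h(5, node(true, 1, h(true, 1, 1)), 1).

h(5, node(true, 1, h(true, 1, 1)), 1)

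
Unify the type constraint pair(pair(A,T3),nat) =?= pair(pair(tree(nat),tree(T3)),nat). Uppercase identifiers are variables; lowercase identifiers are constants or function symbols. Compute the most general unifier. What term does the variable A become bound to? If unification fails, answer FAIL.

FAIL

Decompose pair/2: pair(A,T3) =?= pair(tree(nat),tree(T3)),  nat =?= nat.
Decompose pair/2: A =?= tree(nat),  T3 =?= tree(T3).
Bind A := tree(nat); no other remaining equation mentions A.
Occurs check fails: T3 occurs in tree(T3); the equation T3 =?= tree(T3) has no finite solution.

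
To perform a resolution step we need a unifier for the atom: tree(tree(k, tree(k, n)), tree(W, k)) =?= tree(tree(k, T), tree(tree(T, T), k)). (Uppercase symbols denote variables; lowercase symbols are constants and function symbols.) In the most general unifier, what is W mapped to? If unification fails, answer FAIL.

Decompose tree/2: tree(k, tree(k, n)) =?= tree(k, T),  tree(W, k) =?= tree(tree(T, T), k).
Decompose tree/2: k =?= k,  tree(k, n) =?= T.
Delete trivial equation k =?= k.
Bind T := tree(k, n); substituting into the remaining equation gives: tree(W, k) =?= tree(tree(tree(k, n), tree(k, n)), k).
Decompose tree/2: W =?= tree(tree(k, n), tree(k, n)),  k =?= k.
Bind W := tree(tree(k, n), tree(k, n)); no other remaining equation mentions W.
Delete trivial equation k =?= k.
MGU = { T := tree(k, n), W := tree(tree(k, n), tree(k, n)) }, so W := tree(tree(k, n), tree(k, n)).

tree(tree(k, n), tree(k, n))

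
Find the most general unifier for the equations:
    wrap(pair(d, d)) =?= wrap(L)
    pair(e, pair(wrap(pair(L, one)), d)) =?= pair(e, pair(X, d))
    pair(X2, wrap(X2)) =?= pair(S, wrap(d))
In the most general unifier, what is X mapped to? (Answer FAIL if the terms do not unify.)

Decompose wrap/1: pair(d, d) =?= L.
Bind L := pair(d, d); substituting into the one remaining equation that mentions L gives: pair(e, pair(wrap(pair(pair(d, d), one)), d)) =?= pair(e, pair(X, d)).
Decompose pair/2: e =?= e,  pair(wrap(pair(pair(d, d), one)), d) =?= pair(X, d).
Delete trivial equation e =?= e.
Decompose pair/2: wrap(pair(pair(d, d), one)) =?= X,  d =?= d.
Bind X := wrap(pair(pair(d, d), one)); no other remaining equation mentions X.
Delete trivial equation d =?= d.
Decompose pair/2: X2 =?= S,  wrap(X2) =?= wrap(d).
Bind X2 := S; substituting into the remaining equation gives: wrap(S) =?= wrap(d).
Decompose wrap/1: S =?= d.
Bind S := d. Substituting into the earlier binding gives X2 := d.
MGU = { L -> pair(d, d), X -> wrap(pair(pair(d, d), one)), X2 -> d, S -> d }, so X -> wrap(pair(pair(d, d), one)).

wrap(pair(pair(d, d), one))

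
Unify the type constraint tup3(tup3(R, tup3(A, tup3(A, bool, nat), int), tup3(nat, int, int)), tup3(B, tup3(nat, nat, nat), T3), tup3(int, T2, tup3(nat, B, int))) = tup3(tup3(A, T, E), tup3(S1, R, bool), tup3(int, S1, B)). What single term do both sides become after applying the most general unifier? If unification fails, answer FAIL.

Decompose tup3/3: tup3(R, tup3(A, tup3(A, bool, nat), int), tup3(nat, int, int)) = tup3(A, T, E),  tup3(B, tup3(nat, nat, nat), T3) = tup3(S1, R, bool),  tup3(int, T2, tup3(nat, B, int)) = tup3(int, S1, B).
Decompose tup3/3: R = A,  tup3(A, tup3(A, bool, nat), int) = T,  tup3(nat, int, int) = E.
Bind R := A; substituting into the one remaining equation that mentions R gives: tup3(B, tup3(nat, nat, nat), T3) = tup3(S1, A, bool).
Bind T := tup3(A, tup3(A, bool, nat), int); no other remaining equation mentions T.
Bind E := tup3(nat, int, int); no other remaining equation mentions E.
Decompose tup3/3: B = S1,  tup3(nat, nat, nat) = A,  T3 = bool.
Bind B := S1; substituting into the one remaining equation that mentions B gives: tup3(int, T2, tup3(nat, S1, int)) = tup3(int, S1, S1).
Bind A := tup3(nat, nat, nat); no other remaining equation mentions A. Substituting into the earlier bindings gives R := tup3(nat, nat, nat), T := tup3(tup3(nat, nat, nat), tup3(tup3(nat, nat, nat), bool, nat), int).
Bind T3 := bool; no other remaining equation mentions T3.
Decompose tup3/3: int = int,  T2 = S1,  tup3(nat, S1, int) = S1.
Delete trivial equation int = int.
Bind T2 := S1; no other remaining equation mentions T2.
Occurs check fails: S1 occurs in tup3(nat, S1, int); the equation S1 = tup3(nat, S1, int) has no finite solution.

FAIL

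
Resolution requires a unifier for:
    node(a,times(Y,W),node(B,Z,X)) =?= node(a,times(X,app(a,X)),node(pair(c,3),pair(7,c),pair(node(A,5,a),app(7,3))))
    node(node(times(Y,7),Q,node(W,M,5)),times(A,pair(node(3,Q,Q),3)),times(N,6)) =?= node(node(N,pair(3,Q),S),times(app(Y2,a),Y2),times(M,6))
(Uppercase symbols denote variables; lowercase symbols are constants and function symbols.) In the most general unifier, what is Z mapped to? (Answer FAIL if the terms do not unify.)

Decompose node/3: a =?= a,  times(Y,W) =?= times(X,app(a,X)),  node(B,Z,X) =?= node(pair(c,3),pair(7,c),pair(node(A,5,a),app(7,3))).
Delete trivial equation a =?= a.
Decompose times/2: Y =?= X,  W =?= app(a,X).
Bind Y := X; substituting into the one remaining equation that mentions Y gives: node(node(times(X,7),Q,node(W,M,5)),times(A,pair(node(3,Q,Q),3)),times(N,6)) =?= node(node(N,pair(3,Q),S),times(app(Y2,a),Y2),times(M,6)).
Bind W := app(a,X); substituting into the one remaining equation that mentions W gives: node(node(times(X,7),Q,node(app(a,X),M,5)),times(A,pair(node(3,Q,Q),3)),times(N,6)) =?= node(node(N,pair(3,Q),S),times(app(Y2,a),Y2),times(M,6)).
Decompose node/3: B =?= pair(c,3),  Z =?= pair(7,c),  X =?= pair(node(A,5,a),app(7,3)).
Bind B := pair(c,3); no other remaining equation mentions B.
Bind Z := pair(7,c); no other remaining equation mentions Z.
Bind X := pair(node(A,5,a),app(7,3)); substituting into the remaining equation gives: node(node(times(pair(node(A,5,a),app(7,3)),7),Q,node(app(a,pair(node(A,5,a),app(7,3))),M,5)),times(A,pair(node(3,Q,Q),3)),times(N,6)) =?= node(node(N,pair(3,Q),S),times(app(Y2,a),Y2),times(M,6)). Substituting into the earlier bindings gives Y := pair(node(A,5,a),app(7,3)), W := app(a,pair(node(A,5,a),app(7,3))).
Decompose node/3: node(times(pair(node(A,5,a),app(7,3)),7),Q,node(app(a,pair(node(A,5,a),app(7,3))),M,5)) =?= node(N,pair(3,Q),S),  times(A,pair(node(3,Q,Q),3)) =?= times(app(Y2,a),Y2),  times(N,6) =?= times(M,6).
Decompose node/3: times(pair(node(A,5,a),app(7,3)),7) =?= N,  Q =?= pair(3,Q),  node(app(a,pair(node(A,5,a),app(7,3))),M,5) =?= S.
Bind N := times(pair(node(A,5,a),app(7,3)),7); substituting into the one remaining equation that mentions N gives: times(times(pair(node(A,5,a),app(7,3)),7),6) =?= times(M,6).
Occurs check fails: Q occurs in pair(3,Q); the equation Q =?= pair(3,Q) has no finite solution.

FAIL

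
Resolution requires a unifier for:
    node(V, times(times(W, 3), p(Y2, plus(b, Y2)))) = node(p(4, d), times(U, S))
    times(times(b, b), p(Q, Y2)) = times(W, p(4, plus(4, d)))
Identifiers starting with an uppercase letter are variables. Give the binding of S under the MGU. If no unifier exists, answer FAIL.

p(plus(4, d), plus(b, plus(4, d)))

Decompose node/2: V = p(4, d),  times(times(W, 3), p(Y2, plus(b, Y2))) = times(U, S).
Bind V := p(4, d); no other remaining equation mentions V.
Decompose times/2: times(W, 3) = U,  p(Y2, plus(b, Y2)) = S.
Bind U := times(W, 3); no other remaining equation mentions U.
Bind S := p(Y2, plus(b, Y2)); no other remaining equation mentions S.
Decompose times/2: times(b, b) = W,  p(Q, Y2) = p(4, plus(4, d)).
Bind W := times(b, b); no other remaining equation mentions W. Substituting into the earlier binding gives U := times(times(b, b), 3).
Decompose p/2: Q = 4,  Y2 = plus(4, d).
Bind Q := 4; no other remaining equation mentions Q.
Bind Y2 := plus(4, d). Substituting into the earlier binding gives S := p(plus(4, d), plus(b, plus(4, d))).
MGU = { V := p(4, d), U := times(times(b, b), 3), S := p(plus(4, d), plus(b, plus(4, d))), W := times(b, b), Q := 4, Y2 := plus(4, d) }, so S := p(plus(4, d), plus(b, plus(4, d))).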